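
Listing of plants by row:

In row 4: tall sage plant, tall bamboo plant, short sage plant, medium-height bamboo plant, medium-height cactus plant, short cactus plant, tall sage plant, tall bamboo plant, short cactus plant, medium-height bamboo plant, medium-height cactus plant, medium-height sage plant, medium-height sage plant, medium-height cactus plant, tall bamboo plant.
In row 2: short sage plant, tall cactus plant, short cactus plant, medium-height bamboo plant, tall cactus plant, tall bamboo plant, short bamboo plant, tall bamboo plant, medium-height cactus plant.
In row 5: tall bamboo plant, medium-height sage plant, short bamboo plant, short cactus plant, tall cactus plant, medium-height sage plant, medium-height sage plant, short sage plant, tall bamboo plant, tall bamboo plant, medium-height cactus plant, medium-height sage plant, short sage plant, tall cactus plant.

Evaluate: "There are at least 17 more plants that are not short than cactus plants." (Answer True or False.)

There are 28 plants that are not short.
There are 13 cactus plants.
The claim requires 28 − 13 = 15 ≥ 17, which does not hold.

False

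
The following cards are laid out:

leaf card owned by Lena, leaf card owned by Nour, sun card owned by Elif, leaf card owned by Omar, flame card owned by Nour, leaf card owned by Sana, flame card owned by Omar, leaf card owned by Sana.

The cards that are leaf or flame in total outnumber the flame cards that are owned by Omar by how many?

6

cards that are leaf or flame: 7.
flame cards owned by Omar: 1.
7 − 1 = 6.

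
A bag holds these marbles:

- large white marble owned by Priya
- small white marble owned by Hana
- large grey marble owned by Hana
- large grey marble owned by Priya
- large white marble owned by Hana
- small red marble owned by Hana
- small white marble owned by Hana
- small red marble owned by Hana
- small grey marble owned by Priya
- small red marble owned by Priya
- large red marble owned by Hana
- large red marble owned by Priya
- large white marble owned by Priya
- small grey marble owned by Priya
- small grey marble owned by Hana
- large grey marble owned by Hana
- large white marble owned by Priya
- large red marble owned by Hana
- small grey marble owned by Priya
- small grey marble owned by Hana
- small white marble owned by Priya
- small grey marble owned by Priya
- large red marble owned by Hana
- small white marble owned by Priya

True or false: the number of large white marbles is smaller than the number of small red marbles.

False

|large white marbles| = 4.
|small red marbles| = 3.
The claim requires 4 < 3, which does not hold.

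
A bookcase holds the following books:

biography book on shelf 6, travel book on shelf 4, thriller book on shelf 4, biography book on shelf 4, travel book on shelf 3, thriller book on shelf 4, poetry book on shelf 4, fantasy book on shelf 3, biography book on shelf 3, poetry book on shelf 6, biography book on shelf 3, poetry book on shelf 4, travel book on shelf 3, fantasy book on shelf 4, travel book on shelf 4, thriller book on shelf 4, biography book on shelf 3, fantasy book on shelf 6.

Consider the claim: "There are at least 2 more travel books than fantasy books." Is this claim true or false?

False

There are 4 travel books.
There are 3 fantasy books.
The claim requires 4 − 3 = 1 ≥ 2, which does not hold.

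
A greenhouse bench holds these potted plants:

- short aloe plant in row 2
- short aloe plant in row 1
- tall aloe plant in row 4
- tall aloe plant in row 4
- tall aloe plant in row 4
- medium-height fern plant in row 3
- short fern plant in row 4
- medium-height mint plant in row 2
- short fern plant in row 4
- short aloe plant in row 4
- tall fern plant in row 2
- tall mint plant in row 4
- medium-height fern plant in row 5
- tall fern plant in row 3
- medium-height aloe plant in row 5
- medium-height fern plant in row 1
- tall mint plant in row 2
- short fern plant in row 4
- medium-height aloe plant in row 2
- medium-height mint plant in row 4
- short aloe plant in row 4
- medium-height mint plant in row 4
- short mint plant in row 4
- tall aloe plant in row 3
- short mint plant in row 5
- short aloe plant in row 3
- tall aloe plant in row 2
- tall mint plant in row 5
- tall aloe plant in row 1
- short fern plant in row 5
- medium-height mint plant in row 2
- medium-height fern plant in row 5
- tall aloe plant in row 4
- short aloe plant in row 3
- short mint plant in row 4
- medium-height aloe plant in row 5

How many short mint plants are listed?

3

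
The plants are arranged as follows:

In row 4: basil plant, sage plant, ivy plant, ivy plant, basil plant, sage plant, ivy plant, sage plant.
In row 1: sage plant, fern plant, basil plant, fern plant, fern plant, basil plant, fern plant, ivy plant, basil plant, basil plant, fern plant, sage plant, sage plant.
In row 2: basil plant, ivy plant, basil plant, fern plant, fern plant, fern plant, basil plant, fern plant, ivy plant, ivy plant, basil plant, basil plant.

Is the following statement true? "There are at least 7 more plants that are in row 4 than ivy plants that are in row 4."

False

plants in row 4: 8.
ivy plants in row 4: 3.
The claim requires 8 − 3 = 5 ≥ 7, which does not hold.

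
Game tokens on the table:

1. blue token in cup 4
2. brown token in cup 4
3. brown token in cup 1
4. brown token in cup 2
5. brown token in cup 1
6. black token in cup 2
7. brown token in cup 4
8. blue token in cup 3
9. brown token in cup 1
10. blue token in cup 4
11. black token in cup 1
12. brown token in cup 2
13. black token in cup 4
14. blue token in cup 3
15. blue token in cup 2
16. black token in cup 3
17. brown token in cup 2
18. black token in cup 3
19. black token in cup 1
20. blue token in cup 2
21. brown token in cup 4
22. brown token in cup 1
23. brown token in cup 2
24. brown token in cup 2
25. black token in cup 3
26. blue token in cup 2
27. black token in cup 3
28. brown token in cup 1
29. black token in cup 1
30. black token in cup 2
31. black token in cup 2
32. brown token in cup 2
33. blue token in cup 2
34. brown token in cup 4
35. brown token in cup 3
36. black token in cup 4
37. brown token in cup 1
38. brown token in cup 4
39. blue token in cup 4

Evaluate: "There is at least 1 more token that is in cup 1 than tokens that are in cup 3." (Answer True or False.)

True

tokens in cup 1: 9.
tokens in cup 3: 7.
The claim requires 9 − 7 = 2 ≥ 1, which holds.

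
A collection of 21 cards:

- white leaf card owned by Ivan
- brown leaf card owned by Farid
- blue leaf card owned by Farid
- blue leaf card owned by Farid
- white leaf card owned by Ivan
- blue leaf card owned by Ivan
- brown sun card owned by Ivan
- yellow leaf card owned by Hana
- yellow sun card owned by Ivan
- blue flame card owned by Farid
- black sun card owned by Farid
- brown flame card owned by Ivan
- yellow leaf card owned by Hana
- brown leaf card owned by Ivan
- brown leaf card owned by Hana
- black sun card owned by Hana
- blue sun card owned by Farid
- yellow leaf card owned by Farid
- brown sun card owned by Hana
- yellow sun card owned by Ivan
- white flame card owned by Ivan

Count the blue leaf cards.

3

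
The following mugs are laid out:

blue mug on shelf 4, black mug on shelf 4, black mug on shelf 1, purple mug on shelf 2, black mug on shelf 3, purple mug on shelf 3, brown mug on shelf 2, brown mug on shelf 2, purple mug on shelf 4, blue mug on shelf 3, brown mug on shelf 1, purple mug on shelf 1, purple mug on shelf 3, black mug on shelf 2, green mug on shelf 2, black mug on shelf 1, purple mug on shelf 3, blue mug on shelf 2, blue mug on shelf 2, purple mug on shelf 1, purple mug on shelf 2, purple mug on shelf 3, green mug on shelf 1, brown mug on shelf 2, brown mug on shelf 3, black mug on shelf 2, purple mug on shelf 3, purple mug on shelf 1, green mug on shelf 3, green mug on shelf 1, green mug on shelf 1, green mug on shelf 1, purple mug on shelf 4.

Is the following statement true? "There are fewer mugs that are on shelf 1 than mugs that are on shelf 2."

False

mugs on shelf 1: 10.
mugs on shelf 2: 10.
The claim requires 10 < 10, which does not hold.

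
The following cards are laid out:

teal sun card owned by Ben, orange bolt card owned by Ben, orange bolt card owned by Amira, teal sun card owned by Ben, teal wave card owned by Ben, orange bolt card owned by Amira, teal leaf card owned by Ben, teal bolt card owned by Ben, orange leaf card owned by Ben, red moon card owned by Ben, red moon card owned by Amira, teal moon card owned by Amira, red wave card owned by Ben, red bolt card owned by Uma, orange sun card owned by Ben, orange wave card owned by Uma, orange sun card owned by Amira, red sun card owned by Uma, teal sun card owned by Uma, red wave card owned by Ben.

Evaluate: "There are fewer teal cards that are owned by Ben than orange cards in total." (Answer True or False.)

Count of teal cards owned by Ben: 5.
There are 7 orange cards.
The claim requires 5 < 7, which holds.

True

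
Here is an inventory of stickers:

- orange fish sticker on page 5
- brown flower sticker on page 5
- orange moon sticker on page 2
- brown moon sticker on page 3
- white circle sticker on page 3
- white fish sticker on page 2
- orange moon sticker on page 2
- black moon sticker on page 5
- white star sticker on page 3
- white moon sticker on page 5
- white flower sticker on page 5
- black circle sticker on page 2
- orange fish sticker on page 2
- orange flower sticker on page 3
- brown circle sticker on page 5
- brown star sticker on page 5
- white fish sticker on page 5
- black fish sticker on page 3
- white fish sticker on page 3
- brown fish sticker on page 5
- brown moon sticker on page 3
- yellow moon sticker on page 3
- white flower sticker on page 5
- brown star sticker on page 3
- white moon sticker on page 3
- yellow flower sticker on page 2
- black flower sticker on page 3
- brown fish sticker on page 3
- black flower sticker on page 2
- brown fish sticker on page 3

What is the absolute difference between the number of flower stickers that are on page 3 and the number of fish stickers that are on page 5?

1

flower stickers on page 3: 2. fish stickers on page 5: 3.
|2 − 3| = 3 − 2 = 1.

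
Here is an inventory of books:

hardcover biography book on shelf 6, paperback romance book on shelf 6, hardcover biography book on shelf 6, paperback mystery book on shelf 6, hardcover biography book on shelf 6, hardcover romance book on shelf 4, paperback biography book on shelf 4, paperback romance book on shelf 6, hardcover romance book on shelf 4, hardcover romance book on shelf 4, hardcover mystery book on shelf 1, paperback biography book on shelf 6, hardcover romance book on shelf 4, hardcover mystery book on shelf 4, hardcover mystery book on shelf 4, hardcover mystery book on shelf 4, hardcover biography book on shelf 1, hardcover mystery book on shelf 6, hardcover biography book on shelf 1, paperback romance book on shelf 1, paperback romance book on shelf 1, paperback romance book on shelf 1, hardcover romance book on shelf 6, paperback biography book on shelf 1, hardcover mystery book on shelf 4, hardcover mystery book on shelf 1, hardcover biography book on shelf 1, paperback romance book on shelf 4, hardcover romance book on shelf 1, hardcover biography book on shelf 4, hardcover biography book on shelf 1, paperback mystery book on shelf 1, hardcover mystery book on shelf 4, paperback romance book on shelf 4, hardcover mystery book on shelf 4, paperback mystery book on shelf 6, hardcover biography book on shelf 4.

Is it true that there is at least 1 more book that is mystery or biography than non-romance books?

books that are mystery or biography: 24.
non-romance books: 24.
The claim requires 24 − 24 = 0 ≥ 1, which does not hold.

False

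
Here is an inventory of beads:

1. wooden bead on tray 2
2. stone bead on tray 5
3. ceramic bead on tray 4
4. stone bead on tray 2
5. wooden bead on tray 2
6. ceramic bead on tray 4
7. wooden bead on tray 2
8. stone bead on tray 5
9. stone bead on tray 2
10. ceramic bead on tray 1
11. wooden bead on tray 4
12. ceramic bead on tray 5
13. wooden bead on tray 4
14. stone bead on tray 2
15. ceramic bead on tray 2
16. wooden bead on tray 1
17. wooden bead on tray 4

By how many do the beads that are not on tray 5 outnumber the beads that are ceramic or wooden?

2

beads that are not on tray 5: 14.
beads that are ceramic or wooden: 12.
14 − 12 = 2.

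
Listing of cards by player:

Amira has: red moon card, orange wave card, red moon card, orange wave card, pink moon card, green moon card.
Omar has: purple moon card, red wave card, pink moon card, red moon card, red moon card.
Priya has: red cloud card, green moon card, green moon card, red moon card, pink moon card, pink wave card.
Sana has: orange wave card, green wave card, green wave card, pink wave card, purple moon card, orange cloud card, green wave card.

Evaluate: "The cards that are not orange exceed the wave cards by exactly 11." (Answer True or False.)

True

There are 20 cards that are not orange.
There are 9 wave cards.
The claim requires 20 − 9 (= 11) to equal 11, which holds.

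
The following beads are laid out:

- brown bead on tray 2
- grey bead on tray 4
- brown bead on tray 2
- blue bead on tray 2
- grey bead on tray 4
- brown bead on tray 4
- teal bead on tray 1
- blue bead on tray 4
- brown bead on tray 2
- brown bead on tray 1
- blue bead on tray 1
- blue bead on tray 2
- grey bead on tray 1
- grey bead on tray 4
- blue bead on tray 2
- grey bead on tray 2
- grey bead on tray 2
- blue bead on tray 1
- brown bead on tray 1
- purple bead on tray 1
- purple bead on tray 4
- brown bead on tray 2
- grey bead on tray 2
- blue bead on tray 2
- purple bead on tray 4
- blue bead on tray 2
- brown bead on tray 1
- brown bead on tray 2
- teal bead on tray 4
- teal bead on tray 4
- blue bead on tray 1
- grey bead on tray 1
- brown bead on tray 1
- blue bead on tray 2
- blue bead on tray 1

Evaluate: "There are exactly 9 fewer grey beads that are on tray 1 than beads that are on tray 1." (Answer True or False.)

|grey beads on tray 1| = 2.
|beads on tray 1| = 12.
The claim requires 12 − 2 (= 10) to equal 9, which does not hold.

False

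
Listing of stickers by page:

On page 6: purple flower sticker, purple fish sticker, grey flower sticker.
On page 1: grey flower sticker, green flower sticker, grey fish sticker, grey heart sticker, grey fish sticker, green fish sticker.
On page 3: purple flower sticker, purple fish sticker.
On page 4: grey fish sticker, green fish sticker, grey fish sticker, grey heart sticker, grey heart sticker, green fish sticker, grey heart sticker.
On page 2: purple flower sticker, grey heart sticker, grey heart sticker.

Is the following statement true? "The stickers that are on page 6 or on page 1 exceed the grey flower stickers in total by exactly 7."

True

|stickers on page 6 or on page 1| = 9.
|grey flower stickers| = 2.
The claim requires 9 − 2 (= 7) to equal 7, which holds.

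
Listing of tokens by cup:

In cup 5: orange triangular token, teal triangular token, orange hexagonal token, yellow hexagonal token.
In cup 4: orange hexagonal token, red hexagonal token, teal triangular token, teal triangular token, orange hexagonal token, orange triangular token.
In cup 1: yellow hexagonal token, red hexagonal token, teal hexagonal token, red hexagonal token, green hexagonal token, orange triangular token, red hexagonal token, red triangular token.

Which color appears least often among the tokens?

green

Counts by color: orange 6, red 5, teal 4, yellow 2, green 1.
The minimum is 1, held uniquely by green.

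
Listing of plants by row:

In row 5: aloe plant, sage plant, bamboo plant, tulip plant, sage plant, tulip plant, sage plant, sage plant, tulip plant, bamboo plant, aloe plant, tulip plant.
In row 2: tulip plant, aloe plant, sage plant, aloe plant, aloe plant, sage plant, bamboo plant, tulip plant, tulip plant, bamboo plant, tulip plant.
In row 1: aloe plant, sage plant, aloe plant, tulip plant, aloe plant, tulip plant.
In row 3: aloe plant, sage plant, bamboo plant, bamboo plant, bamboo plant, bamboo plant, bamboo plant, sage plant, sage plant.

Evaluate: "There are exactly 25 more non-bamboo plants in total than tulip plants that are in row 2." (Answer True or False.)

There are 29 non-bamboo plants.
There are 4 tulip plants in row 2.
The claim requires 29 − 4 (= 25) to equal 25, which holds.

True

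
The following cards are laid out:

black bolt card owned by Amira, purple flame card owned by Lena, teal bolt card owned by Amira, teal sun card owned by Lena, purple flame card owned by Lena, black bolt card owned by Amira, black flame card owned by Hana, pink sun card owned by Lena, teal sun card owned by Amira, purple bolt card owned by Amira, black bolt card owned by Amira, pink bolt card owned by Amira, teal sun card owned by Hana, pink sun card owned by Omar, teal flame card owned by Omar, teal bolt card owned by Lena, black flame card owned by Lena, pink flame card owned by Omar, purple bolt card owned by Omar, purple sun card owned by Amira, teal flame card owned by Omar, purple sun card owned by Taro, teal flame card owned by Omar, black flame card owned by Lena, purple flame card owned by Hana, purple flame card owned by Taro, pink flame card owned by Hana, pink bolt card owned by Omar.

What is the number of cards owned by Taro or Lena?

Lena: 7; Taro: 2; together 7 + 2 = 9.

9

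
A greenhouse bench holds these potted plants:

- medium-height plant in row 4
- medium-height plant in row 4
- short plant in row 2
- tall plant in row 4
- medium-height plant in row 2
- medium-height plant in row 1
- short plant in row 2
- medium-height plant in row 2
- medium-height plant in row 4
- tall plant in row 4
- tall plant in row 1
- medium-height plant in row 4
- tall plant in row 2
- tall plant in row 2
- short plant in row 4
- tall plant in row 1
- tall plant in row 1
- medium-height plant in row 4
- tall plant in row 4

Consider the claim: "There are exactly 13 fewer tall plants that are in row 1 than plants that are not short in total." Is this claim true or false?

|tall plants in row 1| = 3.
|plants that are not short| = 16.
The claim requires 16 − 3 (= 13) to equal 13, which holds.

True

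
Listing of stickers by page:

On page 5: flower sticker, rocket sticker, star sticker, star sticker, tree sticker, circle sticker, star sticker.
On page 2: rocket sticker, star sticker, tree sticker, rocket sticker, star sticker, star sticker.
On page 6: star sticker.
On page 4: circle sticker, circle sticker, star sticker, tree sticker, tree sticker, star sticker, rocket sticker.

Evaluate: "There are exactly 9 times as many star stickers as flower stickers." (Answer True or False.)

True

There are 9 star stickers.
There is 1 flower sticker.
The claim requires 9 = 9 × 1 = 9, which holds.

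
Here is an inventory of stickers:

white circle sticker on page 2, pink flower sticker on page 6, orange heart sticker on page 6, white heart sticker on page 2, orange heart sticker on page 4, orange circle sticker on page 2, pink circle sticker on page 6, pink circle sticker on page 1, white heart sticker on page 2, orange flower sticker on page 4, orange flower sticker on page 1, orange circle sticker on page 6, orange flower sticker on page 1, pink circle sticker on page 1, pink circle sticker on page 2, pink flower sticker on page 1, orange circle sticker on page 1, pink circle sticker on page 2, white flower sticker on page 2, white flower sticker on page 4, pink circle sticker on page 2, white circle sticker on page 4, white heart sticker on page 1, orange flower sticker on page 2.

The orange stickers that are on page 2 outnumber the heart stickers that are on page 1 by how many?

orange stickers on page 2: 2.
heart stickers on page 1: 1.
2 − 1 = 1.

1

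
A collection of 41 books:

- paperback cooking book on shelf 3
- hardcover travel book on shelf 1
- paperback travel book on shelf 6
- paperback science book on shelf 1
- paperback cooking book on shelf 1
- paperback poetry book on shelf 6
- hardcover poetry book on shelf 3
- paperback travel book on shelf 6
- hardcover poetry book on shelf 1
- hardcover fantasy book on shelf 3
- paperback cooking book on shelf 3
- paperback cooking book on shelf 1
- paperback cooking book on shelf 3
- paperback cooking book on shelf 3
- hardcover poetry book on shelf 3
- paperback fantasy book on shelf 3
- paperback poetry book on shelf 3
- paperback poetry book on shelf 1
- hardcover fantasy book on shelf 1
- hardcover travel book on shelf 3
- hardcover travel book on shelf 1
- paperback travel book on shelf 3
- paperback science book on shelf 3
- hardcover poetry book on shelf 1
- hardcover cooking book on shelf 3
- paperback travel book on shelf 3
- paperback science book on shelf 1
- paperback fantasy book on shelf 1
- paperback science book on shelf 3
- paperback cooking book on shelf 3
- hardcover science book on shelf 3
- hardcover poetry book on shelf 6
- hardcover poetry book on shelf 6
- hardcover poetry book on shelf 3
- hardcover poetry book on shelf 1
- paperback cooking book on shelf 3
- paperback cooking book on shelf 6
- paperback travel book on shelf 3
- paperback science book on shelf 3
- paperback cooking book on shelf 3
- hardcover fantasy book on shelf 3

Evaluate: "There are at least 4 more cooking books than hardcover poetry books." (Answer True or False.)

False

There are 11 cooking books.
There are 8 hardcover poetry books.
The claim requires 11 − 8 = 3 ≥ 4, which does not hold.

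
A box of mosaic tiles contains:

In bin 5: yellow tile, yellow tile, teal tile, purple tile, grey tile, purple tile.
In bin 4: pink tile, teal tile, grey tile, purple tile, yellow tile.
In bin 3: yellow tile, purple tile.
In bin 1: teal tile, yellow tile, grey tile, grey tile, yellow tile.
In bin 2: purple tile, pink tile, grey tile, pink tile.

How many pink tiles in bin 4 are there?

1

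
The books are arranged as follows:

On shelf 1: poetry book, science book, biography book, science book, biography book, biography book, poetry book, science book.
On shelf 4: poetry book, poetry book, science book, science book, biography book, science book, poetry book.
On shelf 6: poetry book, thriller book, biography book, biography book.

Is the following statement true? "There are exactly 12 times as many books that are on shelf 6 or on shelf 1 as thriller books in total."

books on shelf 6 or on shelf 1: 12.
thriller books: 1.
The claim requires 12 = 12 × 1 = 12, which holds.

True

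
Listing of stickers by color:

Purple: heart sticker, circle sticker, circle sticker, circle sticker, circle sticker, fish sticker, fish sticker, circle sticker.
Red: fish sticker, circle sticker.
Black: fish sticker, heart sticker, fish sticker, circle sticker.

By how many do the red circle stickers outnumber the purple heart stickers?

red circle stickers: 1.
purple heart stickers: 1.
1 − 1 = 0.

0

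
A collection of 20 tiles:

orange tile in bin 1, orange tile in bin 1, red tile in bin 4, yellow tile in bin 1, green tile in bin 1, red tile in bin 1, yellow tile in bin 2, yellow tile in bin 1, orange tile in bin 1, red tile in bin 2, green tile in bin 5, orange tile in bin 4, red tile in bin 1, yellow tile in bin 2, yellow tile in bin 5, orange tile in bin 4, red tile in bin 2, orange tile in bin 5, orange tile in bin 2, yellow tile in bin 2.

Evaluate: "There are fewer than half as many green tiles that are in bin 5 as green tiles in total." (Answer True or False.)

|green tiles in bin 5| = 1.
|green tiles| = 2.
The claim requires 2 × 1 = 2 < 2, which does not hold.

False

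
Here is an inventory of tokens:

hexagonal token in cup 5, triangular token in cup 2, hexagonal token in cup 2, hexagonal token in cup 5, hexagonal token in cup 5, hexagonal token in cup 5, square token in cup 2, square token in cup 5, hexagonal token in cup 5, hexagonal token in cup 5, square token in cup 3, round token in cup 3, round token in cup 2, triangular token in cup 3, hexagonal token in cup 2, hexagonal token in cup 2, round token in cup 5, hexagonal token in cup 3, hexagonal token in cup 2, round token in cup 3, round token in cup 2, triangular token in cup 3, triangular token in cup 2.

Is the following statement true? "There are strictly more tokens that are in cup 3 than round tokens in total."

|tokens in cup 3| = 6.
|round tokens| = 5.
The claim requires 6 > 5, which holds.

True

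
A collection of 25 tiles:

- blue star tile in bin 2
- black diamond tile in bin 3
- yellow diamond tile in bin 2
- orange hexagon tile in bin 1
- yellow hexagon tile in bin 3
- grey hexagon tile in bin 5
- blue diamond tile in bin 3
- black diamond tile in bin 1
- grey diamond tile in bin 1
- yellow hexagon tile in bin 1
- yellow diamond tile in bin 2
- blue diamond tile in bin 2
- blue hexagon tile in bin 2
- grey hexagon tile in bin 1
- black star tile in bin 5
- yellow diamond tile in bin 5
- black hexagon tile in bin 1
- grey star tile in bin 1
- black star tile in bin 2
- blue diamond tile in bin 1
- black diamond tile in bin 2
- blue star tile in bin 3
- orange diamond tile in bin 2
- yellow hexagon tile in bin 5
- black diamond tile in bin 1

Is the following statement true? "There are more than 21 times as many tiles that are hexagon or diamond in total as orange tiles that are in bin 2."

There are 20 tiles that are hexagon or diamond.
There is 1 orange tile in bin 2.
The claim requires 20 > 21 × 1 = 21, which does not hold.

False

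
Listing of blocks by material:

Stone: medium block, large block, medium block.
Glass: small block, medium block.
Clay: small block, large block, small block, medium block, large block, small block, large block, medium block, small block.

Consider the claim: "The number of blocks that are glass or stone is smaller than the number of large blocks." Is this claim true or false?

False

|blocks that are glass or stone| = 5.
|large blocks| = 4.
The claim requires 5 < 4, which does not hold.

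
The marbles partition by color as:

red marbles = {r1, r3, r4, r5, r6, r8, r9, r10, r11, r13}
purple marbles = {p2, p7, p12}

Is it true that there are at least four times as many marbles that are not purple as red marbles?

False

|marbles that are not purple| = 10.
|red marbles| = 10.
The claim requires 10 ≥ 4 × 10 = 40, which does not hold.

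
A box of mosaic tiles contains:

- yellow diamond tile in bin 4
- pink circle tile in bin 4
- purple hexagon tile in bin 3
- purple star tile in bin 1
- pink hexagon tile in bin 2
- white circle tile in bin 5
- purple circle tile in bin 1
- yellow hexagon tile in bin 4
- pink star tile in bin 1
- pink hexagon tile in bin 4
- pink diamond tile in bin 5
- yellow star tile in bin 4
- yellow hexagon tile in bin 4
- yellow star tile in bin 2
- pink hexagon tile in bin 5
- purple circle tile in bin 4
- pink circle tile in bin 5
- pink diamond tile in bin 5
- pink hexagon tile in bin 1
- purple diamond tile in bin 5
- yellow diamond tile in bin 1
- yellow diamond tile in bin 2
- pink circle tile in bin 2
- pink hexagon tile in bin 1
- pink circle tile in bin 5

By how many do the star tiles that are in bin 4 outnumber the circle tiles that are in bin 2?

star tiles in bin 4: 1.
circle tiles in bin 2: 1.
1 − 1 = 0.

0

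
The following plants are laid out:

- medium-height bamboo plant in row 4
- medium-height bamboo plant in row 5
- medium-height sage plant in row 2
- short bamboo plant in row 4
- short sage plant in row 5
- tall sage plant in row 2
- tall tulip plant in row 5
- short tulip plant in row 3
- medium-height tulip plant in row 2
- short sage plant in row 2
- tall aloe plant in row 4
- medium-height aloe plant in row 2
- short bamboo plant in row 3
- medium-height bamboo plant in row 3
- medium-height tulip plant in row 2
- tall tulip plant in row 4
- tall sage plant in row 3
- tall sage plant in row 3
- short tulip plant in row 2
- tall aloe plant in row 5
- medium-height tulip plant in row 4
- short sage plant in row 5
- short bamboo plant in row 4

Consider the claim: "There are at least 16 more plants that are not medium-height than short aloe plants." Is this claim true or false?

False

|plants that are not medium-height| = 15.
|short aloe plants| = 0.
The claim requires 15 − 0 = 15 ≥ 16, which does not hold.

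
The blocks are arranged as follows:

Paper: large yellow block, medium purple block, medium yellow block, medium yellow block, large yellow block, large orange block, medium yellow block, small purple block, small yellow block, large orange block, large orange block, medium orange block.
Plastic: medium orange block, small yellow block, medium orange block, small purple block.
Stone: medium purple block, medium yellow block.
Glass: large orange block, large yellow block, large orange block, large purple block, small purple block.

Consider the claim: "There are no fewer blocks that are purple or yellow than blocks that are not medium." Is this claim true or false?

True

There are 15 blocks that are purple or yellow.
There are 14 blocks that are not medium.
The claim requires 15 ≥ 14, which holds.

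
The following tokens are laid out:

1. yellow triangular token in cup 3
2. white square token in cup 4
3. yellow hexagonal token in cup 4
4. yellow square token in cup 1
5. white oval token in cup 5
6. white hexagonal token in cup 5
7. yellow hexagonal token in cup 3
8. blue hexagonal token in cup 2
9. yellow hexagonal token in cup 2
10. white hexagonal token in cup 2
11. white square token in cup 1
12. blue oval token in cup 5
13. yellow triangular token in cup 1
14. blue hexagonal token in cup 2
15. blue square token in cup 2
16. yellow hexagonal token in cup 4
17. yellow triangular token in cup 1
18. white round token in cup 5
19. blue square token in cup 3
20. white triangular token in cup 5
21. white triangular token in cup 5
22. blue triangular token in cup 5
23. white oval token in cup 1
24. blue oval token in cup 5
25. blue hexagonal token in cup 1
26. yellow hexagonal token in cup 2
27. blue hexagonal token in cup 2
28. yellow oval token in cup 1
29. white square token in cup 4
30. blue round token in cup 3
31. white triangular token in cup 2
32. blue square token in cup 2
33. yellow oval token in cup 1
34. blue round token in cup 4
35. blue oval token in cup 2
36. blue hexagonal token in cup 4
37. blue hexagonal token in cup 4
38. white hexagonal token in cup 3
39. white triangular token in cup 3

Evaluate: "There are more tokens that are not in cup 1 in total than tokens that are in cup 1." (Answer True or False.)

There are 31 tokens that are not in cup 1.
There are 8 tokens in cup 1.
The claim requires 31 > 8, which holds.

True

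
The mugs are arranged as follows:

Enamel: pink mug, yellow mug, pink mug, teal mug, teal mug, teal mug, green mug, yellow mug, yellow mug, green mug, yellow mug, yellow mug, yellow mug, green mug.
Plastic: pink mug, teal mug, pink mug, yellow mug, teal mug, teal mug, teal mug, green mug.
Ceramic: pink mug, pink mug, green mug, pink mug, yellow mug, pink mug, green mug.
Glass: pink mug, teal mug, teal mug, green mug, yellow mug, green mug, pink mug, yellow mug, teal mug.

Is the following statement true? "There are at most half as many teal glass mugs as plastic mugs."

teal glass mugs: 3.
plastic mugs: 8.
The claim requires 2 × 3 = 6 ≤ 8, which holds.

True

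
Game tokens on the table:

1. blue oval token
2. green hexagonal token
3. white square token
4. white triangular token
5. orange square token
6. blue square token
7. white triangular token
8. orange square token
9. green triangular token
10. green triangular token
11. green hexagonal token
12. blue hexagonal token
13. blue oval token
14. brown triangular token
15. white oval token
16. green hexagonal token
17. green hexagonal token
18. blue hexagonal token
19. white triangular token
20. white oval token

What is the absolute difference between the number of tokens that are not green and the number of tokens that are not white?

tokens that are not green: 14. tokens that are not white: 14.
|14 − 14| = 14 − 14 = 0.

0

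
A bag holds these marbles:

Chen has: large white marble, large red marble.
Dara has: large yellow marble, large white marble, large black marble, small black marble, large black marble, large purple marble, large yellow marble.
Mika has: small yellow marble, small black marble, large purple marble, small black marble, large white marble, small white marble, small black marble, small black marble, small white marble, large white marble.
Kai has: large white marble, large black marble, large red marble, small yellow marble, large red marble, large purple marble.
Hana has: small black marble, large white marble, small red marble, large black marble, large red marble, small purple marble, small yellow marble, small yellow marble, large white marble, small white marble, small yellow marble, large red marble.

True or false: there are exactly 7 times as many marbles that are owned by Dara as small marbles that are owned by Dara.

Count of marbles owned by Dara: 7.
Count of small marbles owned by Dara: 1.
The claim requires 7 = 7 × 1 = 7, which holds.

True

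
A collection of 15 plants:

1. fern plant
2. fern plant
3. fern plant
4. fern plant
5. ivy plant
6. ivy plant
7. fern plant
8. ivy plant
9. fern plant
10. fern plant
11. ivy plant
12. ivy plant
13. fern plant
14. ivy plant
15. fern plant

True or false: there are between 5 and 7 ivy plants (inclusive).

There are 6 ivy plants.
The claim requires 5 ≤ 6 ≤ 7, which holds.

True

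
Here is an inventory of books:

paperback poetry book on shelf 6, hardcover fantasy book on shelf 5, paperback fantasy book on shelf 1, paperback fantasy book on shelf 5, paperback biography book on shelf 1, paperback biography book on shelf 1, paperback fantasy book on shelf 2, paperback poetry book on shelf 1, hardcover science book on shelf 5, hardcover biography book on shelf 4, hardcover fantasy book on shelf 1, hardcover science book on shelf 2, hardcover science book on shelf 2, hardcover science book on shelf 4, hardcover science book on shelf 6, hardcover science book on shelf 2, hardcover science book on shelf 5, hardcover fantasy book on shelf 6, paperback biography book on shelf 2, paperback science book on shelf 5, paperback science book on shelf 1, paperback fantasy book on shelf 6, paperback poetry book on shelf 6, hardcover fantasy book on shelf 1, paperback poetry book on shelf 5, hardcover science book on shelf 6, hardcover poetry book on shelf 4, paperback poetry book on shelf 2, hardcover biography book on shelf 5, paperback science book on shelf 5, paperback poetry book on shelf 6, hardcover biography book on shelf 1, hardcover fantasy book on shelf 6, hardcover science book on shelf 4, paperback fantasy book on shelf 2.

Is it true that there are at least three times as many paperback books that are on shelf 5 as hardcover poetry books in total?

True

|paperback books on shelf 5| = 4.
|hardcover poetry books| = 1.
The claim requires 4 ≥ 3 × 1 = 3, which holds.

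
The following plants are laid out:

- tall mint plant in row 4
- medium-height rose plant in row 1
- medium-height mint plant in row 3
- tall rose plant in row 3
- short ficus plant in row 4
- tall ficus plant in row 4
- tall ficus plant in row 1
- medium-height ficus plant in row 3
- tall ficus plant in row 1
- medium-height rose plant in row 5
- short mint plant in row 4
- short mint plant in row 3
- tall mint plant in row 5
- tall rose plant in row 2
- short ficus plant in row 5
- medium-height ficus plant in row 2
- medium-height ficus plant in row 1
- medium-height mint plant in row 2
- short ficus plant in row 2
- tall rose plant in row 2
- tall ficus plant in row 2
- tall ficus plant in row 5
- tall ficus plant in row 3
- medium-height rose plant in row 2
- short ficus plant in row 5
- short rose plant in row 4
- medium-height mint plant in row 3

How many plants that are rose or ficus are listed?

ficus: 13; rose: 7; together 13 + 7 = 20.

20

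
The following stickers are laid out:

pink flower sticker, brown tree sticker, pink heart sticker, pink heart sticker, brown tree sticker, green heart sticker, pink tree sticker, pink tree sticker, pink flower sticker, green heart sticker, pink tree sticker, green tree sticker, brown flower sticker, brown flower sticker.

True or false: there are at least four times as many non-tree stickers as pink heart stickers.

True

|non-tree stickers| = 8.
|pink heart stickers| = 2.
The claim requires 8 ≥ 4 × 2 = 8, which holds.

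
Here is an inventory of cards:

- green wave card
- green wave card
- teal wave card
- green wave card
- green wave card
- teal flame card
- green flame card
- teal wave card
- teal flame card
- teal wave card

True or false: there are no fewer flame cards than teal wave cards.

True

flame cards: 3.
teal wave cards: 3.
The claim requires 3 ≥ 3, which holds.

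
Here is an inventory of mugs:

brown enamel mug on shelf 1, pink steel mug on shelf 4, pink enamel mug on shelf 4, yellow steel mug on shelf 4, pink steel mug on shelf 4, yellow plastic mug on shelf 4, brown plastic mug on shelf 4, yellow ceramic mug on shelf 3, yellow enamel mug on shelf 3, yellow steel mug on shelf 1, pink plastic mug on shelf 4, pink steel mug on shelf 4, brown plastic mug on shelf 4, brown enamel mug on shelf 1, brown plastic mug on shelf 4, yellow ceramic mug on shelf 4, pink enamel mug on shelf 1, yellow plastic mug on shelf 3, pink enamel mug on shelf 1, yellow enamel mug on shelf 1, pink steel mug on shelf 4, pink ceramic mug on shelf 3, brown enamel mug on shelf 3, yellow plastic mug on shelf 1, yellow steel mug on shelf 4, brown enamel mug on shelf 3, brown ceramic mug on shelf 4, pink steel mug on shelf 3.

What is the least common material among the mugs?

ceramic

Counts by material: enamel 9, steel 8, plastic 7, ceramic 4.
The minimum is 4, held uniquely by ceramic.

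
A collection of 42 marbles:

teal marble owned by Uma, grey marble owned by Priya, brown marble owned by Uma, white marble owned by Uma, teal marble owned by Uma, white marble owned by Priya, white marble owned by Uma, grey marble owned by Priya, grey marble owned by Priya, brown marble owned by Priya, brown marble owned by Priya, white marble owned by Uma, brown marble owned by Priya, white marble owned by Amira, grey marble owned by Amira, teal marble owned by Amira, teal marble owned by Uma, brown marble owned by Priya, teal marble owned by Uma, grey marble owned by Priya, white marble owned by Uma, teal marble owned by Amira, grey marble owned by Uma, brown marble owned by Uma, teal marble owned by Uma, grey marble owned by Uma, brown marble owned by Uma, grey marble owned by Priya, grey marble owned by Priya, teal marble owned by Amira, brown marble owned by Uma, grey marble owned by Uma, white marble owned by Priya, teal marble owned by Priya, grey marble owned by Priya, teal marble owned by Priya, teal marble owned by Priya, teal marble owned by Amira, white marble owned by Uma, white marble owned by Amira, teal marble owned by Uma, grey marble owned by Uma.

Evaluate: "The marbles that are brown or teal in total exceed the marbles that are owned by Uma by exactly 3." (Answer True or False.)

There are 21 marbles that are brown or teal.
Count of marbles owned by Uma: 19.
The claim requires 21 − 19 (= 2) to equal 3, which does not hold.

False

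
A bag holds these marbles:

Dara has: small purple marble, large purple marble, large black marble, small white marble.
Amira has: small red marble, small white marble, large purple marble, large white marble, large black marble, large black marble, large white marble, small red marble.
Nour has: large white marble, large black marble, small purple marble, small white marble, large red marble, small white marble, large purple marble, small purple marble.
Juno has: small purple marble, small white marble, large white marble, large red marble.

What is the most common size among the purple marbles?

small

Counts by size (restricted to purple marbles): small 4, large 3.
The maximum is 4, held uniquely by small.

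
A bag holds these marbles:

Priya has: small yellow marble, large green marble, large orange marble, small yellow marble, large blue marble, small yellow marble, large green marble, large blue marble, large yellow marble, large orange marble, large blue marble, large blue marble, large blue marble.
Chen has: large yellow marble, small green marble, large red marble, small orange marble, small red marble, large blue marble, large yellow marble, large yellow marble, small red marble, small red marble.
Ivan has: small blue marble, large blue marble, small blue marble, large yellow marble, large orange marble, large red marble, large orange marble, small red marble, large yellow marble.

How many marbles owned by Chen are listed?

10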